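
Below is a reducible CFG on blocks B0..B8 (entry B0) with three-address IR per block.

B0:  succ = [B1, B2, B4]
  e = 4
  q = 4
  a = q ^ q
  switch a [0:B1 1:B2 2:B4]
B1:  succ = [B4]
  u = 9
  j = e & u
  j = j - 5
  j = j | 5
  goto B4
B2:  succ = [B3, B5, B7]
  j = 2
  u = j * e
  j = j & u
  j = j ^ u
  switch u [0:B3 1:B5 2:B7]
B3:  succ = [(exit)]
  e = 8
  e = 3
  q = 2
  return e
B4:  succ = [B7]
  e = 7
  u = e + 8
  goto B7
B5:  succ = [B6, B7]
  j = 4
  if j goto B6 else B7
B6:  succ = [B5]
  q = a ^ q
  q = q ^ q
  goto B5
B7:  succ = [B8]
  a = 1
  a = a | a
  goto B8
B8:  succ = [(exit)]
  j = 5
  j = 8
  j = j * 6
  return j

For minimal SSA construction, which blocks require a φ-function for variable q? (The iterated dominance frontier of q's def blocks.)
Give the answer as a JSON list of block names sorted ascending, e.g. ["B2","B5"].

idom tree: B1←B0 B2←B0 B3←B2 B4←B0 B5←B2 B6←B5 B7←B0 B8←B7
Dom∩ at merges:
  B4: preds {B0,B1}: {B0} ∩ {B0,B1} = {B0}; idom=B0
  B5: preds {B2,B6}: {B0,B2} ∩ {B0,B2,B5,B6} = {B0,B2}; idom=B2
  B7: preds {B2,B4,B5}: {B0,B2} ∩ {B0,B4} ∩ {B0,B2,B5} = {B0}; idom=B0

DF derivation:
  join B4 pred B0: · stop@B0
  join B4 pred B1: B1 stop@B0
  join B5 pred B2: · stop@B2
  join B5 pred B6: B6→B5 stop@B2
  join B7 pred B2: B2 stop@B0
  join B7 pred B4: B4 stop@B0
  join B7 pred B5: B5→B2 stop@B0
  B0: DF=∅
  B1: DF={B4}
  B2: DF={B7}
  B3: DF=∅
  B4: DF={B7}
  B5: DF={B5,B7}
  B6: DF={B5}
  B7: DF=∅
  B8: DF=∅

φ for q: defs {B0,B3,B6}
  DF⁺ = {B5,B7}

Answer: ["B5", "B7"]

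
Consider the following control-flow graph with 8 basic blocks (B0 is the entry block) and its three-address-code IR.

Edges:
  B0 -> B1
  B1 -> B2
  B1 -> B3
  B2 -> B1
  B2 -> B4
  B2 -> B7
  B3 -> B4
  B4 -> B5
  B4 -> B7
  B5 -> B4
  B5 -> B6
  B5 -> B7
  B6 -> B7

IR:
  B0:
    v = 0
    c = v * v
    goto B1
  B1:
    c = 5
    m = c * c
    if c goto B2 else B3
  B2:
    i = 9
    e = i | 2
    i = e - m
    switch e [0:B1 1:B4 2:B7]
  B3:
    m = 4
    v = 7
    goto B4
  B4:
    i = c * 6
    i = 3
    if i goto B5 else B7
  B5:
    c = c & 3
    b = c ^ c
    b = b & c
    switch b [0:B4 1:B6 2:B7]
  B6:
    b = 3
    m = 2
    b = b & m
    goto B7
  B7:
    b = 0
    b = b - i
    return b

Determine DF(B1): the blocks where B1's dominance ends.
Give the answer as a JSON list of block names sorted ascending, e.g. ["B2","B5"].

idom tree: B1←B0 B2←B1 B3←B1 B4←B1 B5←B4 B6←B5 B7←B1
Dom at joins:
  B1: preds {B0,B2}: {B0} ∩ {B0,B1,B2} = {B0}; idom=B0
  B4: preds {B2,B3,B5}: {B0,B1,B2} ∩ {B0,B1,B3} ∩ {B0,B1,B4,B5} = {B0,B1}; idom=B1
  B7: preds {B2,B4,B5,B6}: {B0,B1,B2} ∩ {B0,B1,B4} ∩ {B0,B1,B4,B5} ∩ {B0,B1,B4,B5,B6} = {B0,B1}; idom=B1

DF walk-up:
  join B1 pred B0: · stop@B0
  join B1 pred B2: B2→B1 stop@B0
  join B4 pred B2: B2 stop@B1
  join B4 pred B3: B3 stop@B1
  join B4 pred B5: B5→B4 stop@B1
  join B7 pred B2: B2 stop@B1
  join B7 pred B4: B4 stop@B1
  join B7 pred B5: B5→B4 stop@B1
  join B7 pred B6: B6→B5→B4 stop@B1
  B0: DF=∅
  B1: DF={B1}
  B2: DF={B1,B4,B7}
  B3: DF={B4}
  B4: DF={B4,B7}
  B5: DF={B4,B7}
  B6: DF={B7}
  B7: DF=∅

DF(B1) = ["B1"]

Answer: ["B1"]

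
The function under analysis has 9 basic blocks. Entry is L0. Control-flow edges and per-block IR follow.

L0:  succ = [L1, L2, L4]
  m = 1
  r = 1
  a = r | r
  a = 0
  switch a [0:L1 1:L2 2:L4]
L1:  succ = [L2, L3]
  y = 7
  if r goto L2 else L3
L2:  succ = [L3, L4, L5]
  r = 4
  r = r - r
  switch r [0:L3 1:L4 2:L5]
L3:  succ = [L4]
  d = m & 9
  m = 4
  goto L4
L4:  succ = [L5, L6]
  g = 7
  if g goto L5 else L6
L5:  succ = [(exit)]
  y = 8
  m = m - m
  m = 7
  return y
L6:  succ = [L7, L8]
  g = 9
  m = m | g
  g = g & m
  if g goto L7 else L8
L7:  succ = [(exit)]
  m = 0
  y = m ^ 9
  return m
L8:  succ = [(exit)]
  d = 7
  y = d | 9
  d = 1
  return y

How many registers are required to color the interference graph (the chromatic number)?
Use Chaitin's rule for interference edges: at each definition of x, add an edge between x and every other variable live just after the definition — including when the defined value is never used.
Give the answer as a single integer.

def/use:
  L0: {a,m,r} / ∅
  L1: {y} / {r}
  L2: {r} / ∅
  L3: {d,m} / {m}
  L4: {g} / ∅
  L5: {m,y} / {m}
  L6: {g,m} / {m}
  L7: {m,y} / ∅
  L8: {d,y} / ∅

Live sets:
  L0: in=∅ out={m,r}
  L1: in={m,r} out={m}
  L2: in={m} out={m}
  L3: in={m} out={m}
  L4: in={m} out={m}
  L5: in={m} out=∅
  L6: in={m} out=∅
  L7: in=∅ out=∅
  L8: in=∅ out=∅

Interference:
  a↔{m,r}
  d↔{y}
  g↔{m}
  m↔{a,g,r,y}
  r↔{a,m,y}
  y↔{d,m,r}

Colouring:
  lower bound: {a,m,r} mutually conflict ⇒ χ ≥ 3
  3-colouring: c0={d,m}  c1={g,r}  c2={a,y}
  χ = 3

Answer: 3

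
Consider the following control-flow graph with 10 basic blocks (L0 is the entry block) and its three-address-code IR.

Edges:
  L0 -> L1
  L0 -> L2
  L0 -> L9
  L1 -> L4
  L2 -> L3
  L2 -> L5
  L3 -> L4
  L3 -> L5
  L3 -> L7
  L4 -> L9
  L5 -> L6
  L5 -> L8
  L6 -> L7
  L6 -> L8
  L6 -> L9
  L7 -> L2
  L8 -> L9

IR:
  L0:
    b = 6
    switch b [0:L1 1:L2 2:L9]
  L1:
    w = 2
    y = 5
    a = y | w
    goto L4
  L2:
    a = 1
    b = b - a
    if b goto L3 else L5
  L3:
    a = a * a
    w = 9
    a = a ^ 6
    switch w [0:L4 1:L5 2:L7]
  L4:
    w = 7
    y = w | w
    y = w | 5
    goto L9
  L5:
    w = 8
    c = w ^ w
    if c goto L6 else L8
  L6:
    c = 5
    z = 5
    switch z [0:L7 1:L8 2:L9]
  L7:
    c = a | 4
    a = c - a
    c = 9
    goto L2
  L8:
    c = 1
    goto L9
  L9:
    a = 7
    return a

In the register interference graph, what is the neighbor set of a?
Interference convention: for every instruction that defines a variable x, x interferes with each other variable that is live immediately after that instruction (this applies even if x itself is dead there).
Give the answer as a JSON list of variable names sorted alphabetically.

Per-block:
  L0: def={b} ue=∅
  L1: def={a,w,y} ue=∅
  L2: def={a,b} ue={b}
  L3: def={a,w} ue={a}
  L4: def={w,y} ue=∅
  L5: def={c,w} ue=∅
  L6: def={c,z} ue=∅
  L7: def={a,c} ue={a}
  L8: def={c} ue=∅
  L9: def={a} ue=∅

Live sets:
  L0 li=∅ lo={b}
  L1 li=∅ lo=∅
  L2 li={b} lo={a,b}
  L3 li={a,b} lo={a,b}
  L4 li=∅ lo=∅
  L5 li={a,b} lo={a,b}
  L6 li={a,b} lo={a,b}
  L7 li={a,b} lo={b}
  L8 li=∅ lo=∅
  L9 li=∅ lo=∅

Conflict graph:
  a — {b,c,w,z}
  b — {a,c,w,z}
  c — {a,b}
  w — {a,b,y}
  y — {w}
  z — {a,b}

N(a) = ["b", "c", "w", "z"]

Answer: ["b", "c", "w", "z"]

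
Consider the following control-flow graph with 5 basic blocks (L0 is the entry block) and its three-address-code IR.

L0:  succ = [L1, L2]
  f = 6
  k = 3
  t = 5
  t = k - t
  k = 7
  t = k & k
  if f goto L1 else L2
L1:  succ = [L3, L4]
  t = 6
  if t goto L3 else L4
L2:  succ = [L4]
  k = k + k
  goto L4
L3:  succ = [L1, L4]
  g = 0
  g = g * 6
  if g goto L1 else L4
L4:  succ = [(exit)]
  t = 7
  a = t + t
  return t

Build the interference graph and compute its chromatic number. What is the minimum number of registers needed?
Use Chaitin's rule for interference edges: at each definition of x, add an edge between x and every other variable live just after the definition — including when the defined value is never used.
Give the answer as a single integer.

Answer: 3

Working:
Per-block:
  L0: def={f,k,t} ue=∅
  L1: def={t} ue=∅
  L2: def={k} ue={k}
  L3: def={g} ue=∅
  L4: def={a,t} ue=∅

Liveness:
  L0: in=∅ out={k}
  L1: in=∅ out=∅
  L2: in={k} out=∅
  L3: in=∅ out=∅
  L4: in=∅ out=∅

Conflict graph:
  a: {t}
  f: {k,t}
  g: ∅
  k: {f,t}
  t: {a,f,k}

Colouring:
  lower bound: {f,k,t} mutually conflict ⇒ χ ≥ 3
  3-colouring: R0={g,t}  R1={a,f}  R2={k}
  χ = 3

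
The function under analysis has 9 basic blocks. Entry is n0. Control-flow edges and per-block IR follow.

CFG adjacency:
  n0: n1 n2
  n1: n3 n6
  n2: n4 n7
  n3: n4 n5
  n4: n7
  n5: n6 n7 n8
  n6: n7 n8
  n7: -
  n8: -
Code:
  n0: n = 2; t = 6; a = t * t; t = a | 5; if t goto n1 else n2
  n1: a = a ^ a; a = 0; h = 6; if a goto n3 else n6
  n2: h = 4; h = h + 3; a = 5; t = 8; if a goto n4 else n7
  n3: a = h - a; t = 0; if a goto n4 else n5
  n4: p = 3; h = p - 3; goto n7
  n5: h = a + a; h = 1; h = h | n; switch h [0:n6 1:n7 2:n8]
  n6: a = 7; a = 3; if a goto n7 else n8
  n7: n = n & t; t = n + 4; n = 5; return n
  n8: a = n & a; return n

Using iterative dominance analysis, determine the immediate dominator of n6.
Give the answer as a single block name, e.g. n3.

Answer: n1

Derivation:
idom tree: n1←n0 n2←n0 n3←n1 n4←n0 n5←n3 n6←n1 n7←n0 n8←n1
Dom∩ at merges:
  n4: preds {n2,n3}: {n0,n2} ∩ {n0,n1,n3} = {n0}; idom=n0
  n6: preds {n1,n5}: {n0,n1} ∩ {n0,n1,n3,n5} = {n0,n1}; idom=n1
  n7: preds {n2,n4,n5,n6}: {n0,n2} ∩ {n0,n4} ∩ {n0,n1,n3,n5} ∩ {n0,n1,n6} = {n0}; idom=n0
  n8: preds {n5,n6}: {n0,n1,n3,n5} ∩ {n0,n1,n6} = {n0,n1}; idom=n1

idom(n6) = n1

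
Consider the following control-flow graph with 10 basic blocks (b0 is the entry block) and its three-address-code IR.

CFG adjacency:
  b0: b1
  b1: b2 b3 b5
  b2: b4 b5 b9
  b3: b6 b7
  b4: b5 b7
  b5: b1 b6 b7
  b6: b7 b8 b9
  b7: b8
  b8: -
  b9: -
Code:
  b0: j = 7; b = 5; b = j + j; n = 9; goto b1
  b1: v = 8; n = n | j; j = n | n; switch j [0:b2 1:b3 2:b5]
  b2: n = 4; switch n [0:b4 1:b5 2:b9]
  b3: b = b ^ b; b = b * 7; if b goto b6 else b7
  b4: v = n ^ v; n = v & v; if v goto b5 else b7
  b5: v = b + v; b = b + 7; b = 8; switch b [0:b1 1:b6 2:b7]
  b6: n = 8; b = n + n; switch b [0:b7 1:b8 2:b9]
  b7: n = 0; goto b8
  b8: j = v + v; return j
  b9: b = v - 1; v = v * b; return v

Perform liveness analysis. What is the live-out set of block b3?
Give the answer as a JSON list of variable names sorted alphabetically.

Block summaries:
  b0: {b,j,n} / ∅
  b1: {j,n,v} / {j,n}
  b2: {n} / ∅
  b3: {b} / {b}
  b4: {n,v} / {n,v}
  b5: {b,v} / {b,v}
  b6: {b,n} / ∅
  b7: {n} / ∅
  b8: {j} / {v}
  b9: {b,v} / {v}

Liveness:
  b0 li=∅ lo={b,j,n}
  b1 li={b,j,n} lo={b,j,n,v}
  b2 li={b,j,v} lo={b,j,n,v}
  b3 li={b,v} lo={v}
  b4 li={b,j,n,v} lo={b,j,n,v}
  b5 li={b,j,n,v} lo={b,j,n,v}
  b6 li={v} lo={v}
  b7 li={v} lo={v}
  b8 li={v} lo=∅
  b9 li={v} lo=∅

live-out(b3) = ["v"]

Answer: ["v"]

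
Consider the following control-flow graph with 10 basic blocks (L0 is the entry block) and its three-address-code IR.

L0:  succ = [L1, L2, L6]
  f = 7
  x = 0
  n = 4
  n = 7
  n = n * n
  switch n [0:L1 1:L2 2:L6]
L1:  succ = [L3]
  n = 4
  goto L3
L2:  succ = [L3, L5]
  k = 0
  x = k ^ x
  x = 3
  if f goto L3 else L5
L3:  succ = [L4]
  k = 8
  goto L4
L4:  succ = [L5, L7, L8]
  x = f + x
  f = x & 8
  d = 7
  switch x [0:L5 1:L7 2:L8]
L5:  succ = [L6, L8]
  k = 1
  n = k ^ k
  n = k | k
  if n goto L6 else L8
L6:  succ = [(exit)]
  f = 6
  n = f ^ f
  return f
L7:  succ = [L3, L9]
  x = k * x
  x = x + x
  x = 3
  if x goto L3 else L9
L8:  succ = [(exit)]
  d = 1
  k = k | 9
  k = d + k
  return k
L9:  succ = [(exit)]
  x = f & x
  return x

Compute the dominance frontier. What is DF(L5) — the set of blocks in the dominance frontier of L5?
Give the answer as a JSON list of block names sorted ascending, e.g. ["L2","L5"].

idom tree: L1←L0 L2←L0 L3←L0 L4←L3 L5←L0 L6←L0 L7←L4 L8←L0 L9←L7
Dom∩ at merges:
  L3: preds {L1,L2,L7}: {L0,L1} ∩ {L0,L2} ∩ {L0,L3,L4,L7} = {L0}; idom=L0
  L5: preds {L2,L4}: {L0,L2} ∩ {L0,L3,L4} = {L0}; idom=L0
  L6: preds {L0,L5}: {L0} ∩ {L0,L5} = {L0}; idom=L0
  L8: preds {L4,L5}: {L0,L3,L4} ∩ {L0,L5} = {L0}; idom=L0

DF walk-up:
  join L3 pred L1: L1 stop@L0
  join L3 pred L2: L2 stop@L0
  join L3 pred L7: L7→L4→L3 stop@L0
  join L5 pred L2: L2 stop@L0
  join L5 pred L4: L4→L3 stop@L0
  join L6 pred L0: · stop@L0
  join L6 pred L5: L5 stop@L0
  join L8 pred L4: L4→L3 stop@L0
  join L8 pred L5: L5 stop@L0
  L0: DF=∅
  L1: DF={L3}
  L2: DF={L3,L5}
  L3: DF={L3,L5,L8}
  L4: DF={L3,L5,L8}
  L5: DF={L6,L8}
  L6: DF=∅
  L7: DF={L3}
  L8: DF=∅
  L9: DF=∅

DF(L5) = ["L6", "L8"]

Answer: ["L6", "L8"]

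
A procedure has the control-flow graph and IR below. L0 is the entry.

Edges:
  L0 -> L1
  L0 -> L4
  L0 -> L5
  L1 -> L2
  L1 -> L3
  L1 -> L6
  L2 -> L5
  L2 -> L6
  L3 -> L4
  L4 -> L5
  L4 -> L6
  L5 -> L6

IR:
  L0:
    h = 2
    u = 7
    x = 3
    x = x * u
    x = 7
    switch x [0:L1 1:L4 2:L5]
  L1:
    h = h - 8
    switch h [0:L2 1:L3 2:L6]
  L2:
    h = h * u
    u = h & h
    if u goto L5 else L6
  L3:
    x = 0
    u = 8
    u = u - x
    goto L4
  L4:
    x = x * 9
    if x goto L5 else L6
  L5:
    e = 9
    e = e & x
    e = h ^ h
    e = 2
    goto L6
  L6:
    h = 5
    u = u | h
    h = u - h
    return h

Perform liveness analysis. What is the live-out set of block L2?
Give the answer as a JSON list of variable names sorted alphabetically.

Block summaries:
  L0 def {h,u,x} use ∅
  L1 def {h} use {h}
  L2 def {h,u} use {h,u}
  L3 def {u,x} use ∅
  L4 def {x} use {x}
  L5 def {e} use {h,x}
  L6 def {h,u} use {u}

Liveness:
  live L0: ∅→{h,u,x}
  live L1: {h,u,x}→{h,u,x}
  live L2: {h,u,x}→{h,u,x}
  live L3: {h}→{h,u,x}
  live L4: {h,u,x}→{h,u,x}
  live L5: {h,u,x}→{u}
  live L6: {u}→∅

live-out(L2) = ["h", "u", "x"]

Answer: ["h", "u", "x"]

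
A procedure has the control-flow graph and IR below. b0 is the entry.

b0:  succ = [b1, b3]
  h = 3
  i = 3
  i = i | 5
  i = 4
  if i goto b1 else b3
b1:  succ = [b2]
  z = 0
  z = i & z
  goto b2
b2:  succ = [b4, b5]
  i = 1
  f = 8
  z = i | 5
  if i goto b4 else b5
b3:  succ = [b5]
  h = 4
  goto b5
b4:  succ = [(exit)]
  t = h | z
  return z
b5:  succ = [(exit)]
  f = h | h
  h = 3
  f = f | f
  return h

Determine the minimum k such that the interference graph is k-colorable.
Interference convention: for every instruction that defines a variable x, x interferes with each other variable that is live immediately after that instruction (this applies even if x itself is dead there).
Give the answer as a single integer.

Per-block:
  b0: {h,i} / ∅
  b1: {z} / {i}
  b2: {f,i,z} / ∅
  b3: {h} / ∅
  b4: {t} / {h,z}
  b5: {f,h} / {h}

Backward fixpoint:
  live b0: ∅→{h,i}
  live b1: {h,i}→{h}
  live b2: {h}→{h,z}
  live b3: ∅→{h}
  live b4: {h,z}→∅
  live b5: {h}→∅

Interfere edges:
  f: {h,i}
  h: {f,i,z}
  i: {f,h,z}
  t: {z}
  z: {h,i,t}

Registers:
  {f,h,i} pairwise interfere (3-clique) ⇒ χ ≥ 3
  3-colouring: c0={h,t}  c1={i}  c2={f,z}
  χ = 3

Answer: 3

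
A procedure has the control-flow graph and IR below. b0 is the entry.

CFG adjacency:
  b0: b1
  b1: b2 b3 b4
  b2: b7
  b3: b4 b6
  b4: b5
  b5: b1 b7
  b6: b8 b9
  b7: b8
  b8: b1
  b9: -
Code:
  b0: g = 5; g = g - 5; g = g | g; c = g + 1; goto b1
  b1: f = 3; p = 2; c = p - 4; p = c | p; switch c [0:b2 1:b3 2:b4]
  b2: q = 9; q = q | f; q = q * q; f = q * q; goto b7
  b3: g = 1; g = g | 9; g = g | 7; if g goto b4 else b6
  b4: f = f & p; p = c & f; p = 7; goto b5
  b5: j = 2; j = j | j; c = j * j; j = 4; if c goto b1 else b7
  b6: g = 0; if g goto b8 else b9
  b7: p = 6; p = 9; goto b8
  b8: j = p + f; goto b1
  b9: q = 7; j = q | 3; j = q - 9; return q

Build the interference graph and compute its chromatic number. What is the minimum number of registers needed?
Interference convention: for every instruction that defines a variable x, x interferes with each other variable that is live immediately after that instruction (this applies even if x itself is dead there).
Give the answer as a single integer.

Block summaries:
  b0 def {c,g} use ∅
  b1 def {c,f,p} use ∅
  b2 def {f,q} use {f}
  b3 def {g} use ∅
  b4 def {f,p} use {c,f,p}
  b5 def {c,j} use ∅
  b6 def {g} use ∅
  b7 def {p} use ∅
  b8 def {j} use {f,p}
  b9 def {j,q} use ∅

Liveness:
  b0: in=∅ out=∅
  b1: in=∅ out={c,f,p}
  b2: in={f} out={f}
  b3: in={c,f,p} out={c,f,p}
  b4: in={c,f,p} out={f}
  b5: in={f} out={f}
  b6: in={f,p} out={f,p}
  b7: in={f} out={f,p}
  b8: in={f,p} out=∅
  b9: in=∅ out=∅

Interference:
  c — {f,g,j,p}
  f — {c,g,j,p,q}
  g — {c,f,p}
  j — {c,f,q}
  p — {c,f,g}
  q — {f,j}

Registers:
  {c,f,g,p} pairwise interfere (4-clique) ⇒ χ ≥ 4
  assign c→R1 f→R0 g→R2 j→R2 p→R3 q→R1 — no edge inside a register ⇒ χ ≤ 4
  χ = 4

Answer: 4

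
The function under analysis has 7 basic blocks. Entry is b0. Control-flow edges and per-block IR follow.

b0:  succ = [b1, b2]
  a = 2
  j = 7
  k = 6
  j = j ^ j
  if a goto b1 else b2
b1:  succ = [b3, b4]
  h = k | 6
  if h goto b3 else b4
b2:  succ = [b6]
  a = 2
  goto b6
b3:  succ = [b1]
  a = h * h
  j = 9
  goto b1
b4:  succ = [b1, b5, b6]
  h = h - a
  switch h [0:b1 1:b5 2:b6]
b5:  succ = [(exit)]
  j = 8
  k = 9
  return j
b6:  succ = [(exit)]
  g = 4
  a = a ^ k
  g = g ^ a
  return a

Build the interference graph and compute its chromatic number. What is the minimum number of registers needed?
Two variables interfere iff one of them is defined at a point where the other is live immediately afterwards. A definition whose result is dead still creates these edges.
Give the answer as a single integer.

Answer: 3

Working:
def/use:
  b0: def={a,j,k} ue=∅
  b1: def={h} ue={k}
  b2: def={a} ue=∅
  b3: def={a,j} ue={h}
  b4: def={h} ue={a,h}
  b5: def={j,k} ue=∅
  b6: def={a,g} ue={a,k}

Live sets:
  b0 li=∅ lo={a,k}
  b1 li={a,k} lo={a,h,k}
  b2 li={k} lo={a,k}
  b3 li={h,k} lo={a,k}
  b4 li={a,h,k} lo={a,k}
  b5 li=∅ lo=∅
  b6 li={a,k} lo=∅

Interfere edges:
  a — {g,h,j,k}
  g — {a,k}
  h — {a,k}
  j — {a,k}
  k — {a,g,h,j}

Colouring:
  {a,g,k} pairwise interfere (3-clique) ⇒ χ ≥ 3
  assign a→c0 g→c2 h→c2 j→c2 k→c1 — no edge inside a register ⇒ χ ≤ 3
  χ = 3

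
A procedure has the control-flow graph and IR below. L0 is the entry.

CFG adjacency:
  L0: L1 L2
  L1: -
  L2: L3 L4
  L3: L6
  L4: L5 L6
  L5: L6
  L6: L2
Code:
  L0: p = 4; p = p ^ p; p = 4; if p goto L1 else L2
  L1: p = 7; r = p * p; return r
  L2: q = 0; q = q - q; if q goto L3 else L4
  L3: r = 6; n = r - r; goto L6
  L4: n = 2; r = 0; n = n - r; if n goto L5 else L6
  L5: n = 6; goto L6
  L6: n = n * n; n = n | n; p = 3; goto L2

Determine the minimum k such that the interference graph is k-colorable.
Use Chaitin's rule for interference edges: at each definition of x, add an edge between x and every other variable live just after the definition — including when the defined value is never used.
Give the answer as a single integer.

Per-block:
  L0: def={p} ue=∅
  L1: def={p,r} ue=∅
  L2: def={q} ue=∅
  L3: def={n,r} ue=∅
  L4: def={n,r} ue=∅
  L5: def={n} ue=∅
  L6: def={n,p} ue={n}

Liveness:
  L0: in=∅ out=∅
  L1: in=∅ out=∅
  L2: in=∅ out=∅
  L3: in=∅ out={n}
  L4: in=∅ out={n}
  L5: in=∅ out={n}
  L6: in={n} out=∅

Interfere edges:
  n↔{r}
  p↔∅
  q↔∅
  r↔{n}

Registers:
  clique {n,r} ⇒ need ≥ 2
  assign n→r0 p→r0 q→r0 r→r1 — no edge inside a register ⇒ χ ≤ 2
  χ = 2

Answer: 2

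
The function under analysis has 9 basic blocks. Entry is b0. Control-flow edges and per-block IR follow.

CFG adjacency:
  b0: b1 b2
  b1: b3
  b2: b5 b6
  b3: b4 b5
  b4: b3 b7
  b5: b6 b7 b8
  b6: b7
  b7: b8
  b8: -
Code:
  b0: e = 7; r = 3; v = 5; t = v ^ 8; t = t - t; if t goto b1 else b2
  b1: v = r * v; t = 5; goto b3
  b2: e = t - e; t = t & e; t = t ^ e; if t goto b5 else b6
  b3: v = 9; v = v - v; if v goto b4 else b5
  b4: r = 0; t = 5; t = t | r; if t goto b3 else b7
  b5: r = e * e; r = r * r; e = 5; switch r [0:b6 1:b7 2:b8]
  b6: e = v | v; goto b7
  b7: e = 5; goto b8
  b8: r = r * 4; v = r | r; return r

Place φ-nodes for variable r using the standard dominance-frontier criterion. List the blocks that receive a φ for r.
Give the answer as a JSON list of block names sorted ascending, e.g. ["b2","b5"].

idom tree: b1←b0 b2←b0 b3←b1 b4←b3 b5←b0 b6←b0 b7←b0 b8←b0
Dom at joins:
  b3: preds {b1,b4}: {b0,b1} ∩ {b0,b1,b3,b4} = {b0,b1}; idom=b1
  b5: preds {b2,b3}: {b0,b2} ∩ {b0,b1,b3} = {b0}; idom=b0
  b6: preds {b2,b5}: {b0,b2} ∩ {b0,b5} = {b0}; idom=b0
  b7: preds {b4,b5,b6}: {b0,b1,b3,b4} ∩ {b0,b5} ∩ {b0,b6} = {b0}; idom=b0
  b8: preds {b5,b7}: {b0,b5} ∩ {b0,b7} = {b0}; idom=b0

DF walk-up:
  b3←b1: walk · to b1
  b3←b4: walk b4→b3 to b1
  b5←b2: walk b2 to b0
  b5←b3: walk b3→b1 to b0
  b6←b2: walk b2 to b0
  b6←b5: walk b5 to b0
  b7←b4: walk b4→b3→b1 to b0
  b7←b5: walk b5 to b0
  b7←b6: walk b6 to b0
  b8←b5: walk b5 to b0
  b8←b7: walk b7 to b0
  b0 → ∅
  b1 → {b5,b7}
  b2 → {b5,b6}
  b3 → {b3,b5,b7}
  b4 → {b3,b7}
  b5 → {b6,b7,b8}
  b6 → {b7}
  b7 → {b8}
  b8 → ∅

φ for r: defs {b0,b4,b5,b8}
  DF⁺ = {b3,b5,b6,b7,b8}

Answer: ["b3", "b5", "b6", "b7", "b8"]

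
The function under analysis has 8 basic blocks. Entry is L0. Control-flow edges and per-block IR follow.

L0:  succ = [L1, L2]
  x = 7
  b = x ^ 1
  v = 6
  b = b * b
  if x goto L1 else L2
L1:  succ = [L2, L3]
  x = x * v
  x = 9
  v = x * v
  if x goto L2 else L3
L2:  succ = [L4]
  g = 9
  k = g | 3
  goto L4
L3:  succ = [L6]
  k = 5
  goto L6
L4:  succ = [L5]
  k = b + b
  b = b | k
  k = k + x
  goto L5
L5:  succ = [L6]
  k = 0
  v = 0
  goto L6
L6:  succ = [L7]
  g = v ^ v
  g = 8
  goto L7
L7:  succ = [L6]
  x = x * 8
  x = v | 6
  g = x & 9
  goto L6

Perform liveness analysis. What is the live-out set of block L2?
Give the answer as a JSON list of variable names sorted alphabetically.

Answer: ["b", "x"]

Derivation:
def/use:
  L0: def={b,v,x} ue=∅
  L1: def={v,x} ue={v,x}
  L2: def={g,k} ue=∅
  L3: def={k} ue=∅
  L4: def={b,k} ue={b,x}
  L5: def={k,v} ue=∅
  L6: def={g} ue={v}
  L7: def={g,x} ue={v,x}

Liveness:
  L0 li=∅ lo={b,v,x}
  L1 li={b,v,x} lo={b,v,x}
  L2 li={b,x} lo={b,x}
  L3 li={v,x} lo={v,x}
  L4 li={b,x} lo={x}
  L5 li={x} lo={v,x}
  L6 li={v,x} lo={v,x}
  L7 li={v,x} lo={v,x}

live-out(L2) = ["b", "x"]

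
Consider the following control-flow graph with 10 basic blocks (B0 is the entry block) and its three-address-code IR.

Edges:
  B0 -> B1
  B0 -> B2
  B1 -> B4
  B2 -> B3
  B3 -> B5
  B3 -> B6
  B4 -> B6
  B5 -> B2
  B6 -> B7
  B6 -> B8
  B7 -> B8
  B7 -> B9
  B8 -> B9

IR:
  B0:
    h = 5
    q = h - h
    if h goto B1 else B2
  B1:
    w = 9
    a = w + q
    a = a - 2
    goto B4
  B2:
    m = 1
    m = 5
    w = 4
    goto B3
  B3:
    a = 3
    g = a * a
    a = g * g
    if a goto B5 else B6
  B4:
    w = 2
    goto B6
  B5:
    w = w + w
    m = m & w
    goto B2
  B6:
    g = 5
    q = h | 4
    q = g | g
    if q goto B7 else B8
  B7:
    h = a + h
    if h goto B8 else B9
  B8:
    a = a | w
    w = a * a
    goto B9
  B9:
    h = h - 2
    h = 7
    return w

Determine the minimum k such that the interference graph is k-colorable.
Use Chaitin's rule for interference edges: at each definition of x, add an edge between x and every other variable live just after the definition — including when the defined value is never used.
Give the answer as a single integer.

Block summaries:
  B0: def={h,q} ue=∅
  B1: def={a,w} ue={q}
  B2: def={m,w} ue=∅
  B3: def={a,g} ue=∅
  B4: def={w} ue=∅
  B5: def={m,w} ue={m,w}
  B6: def={g,q} ue={h}
  B7: def={h} ue={a,h}
  B8: def={a,w} ue={a,w}
  B9: def={h} ue={h,w}

Liveness:
  B0: in=∅ out={h,q}
  B1: in={h,q} out={a,h}
  B2: in={h} out={h,m,w}
  B3: in={h,m,w} out={a,h,m,w}
  B4: in={a,h} out={a,h,w}
  B5: in={h,m,w} out={h}
  B6: in={a,h,w} out={a,h,w}
  B7: in={a,h,w} out={a,h,w}
  B8: in={a,h,w} out={h,w}
  B9: in={h,w} out=∅

Interfere edges:
  a — {g,h,m,q,w}
  g — {a,h,m,q,w}
  h — {a,g,m,q,w}
  m — {a,g,h,w}
  q — {a,g,h,w}
  w — {a,g,h,m,q}

Chromatic number:
  clique {a,g,h,m,w} ⇒ need ≥ 5
  assign a→R0 g→R1 h→R2 m→R4 q→R4 w→R3 — no edge inside a register ⇒ χ ≤ 5
  χ = 5

Answer: 5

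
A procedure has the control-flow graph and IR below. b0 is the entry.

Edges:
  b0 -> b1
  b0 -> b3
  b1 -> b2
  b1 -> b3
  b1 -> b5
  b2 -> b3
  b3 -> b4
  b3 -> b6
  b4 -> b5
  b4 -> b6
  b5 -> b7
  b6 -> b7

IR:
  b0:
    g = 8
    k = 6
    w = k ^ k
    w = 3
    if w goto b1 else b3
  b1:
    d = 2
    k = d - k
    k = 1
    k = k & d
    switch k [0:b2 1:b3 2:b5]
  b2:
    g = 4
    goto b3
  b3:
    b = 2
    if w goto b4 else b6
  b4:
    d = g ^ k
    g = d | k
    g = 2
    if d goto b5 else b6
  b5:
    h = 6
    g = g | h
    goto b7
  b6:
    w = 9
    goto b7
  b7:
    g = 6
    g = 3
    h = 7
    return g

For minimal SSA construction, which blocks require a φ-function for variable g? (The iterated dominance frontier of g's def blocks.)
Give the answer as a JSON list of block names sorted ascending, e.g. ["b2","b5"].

Answer: ["b3", "b5", "b6", "b7"]

Derivation:
idom tree: b1←b0 b2←b1 b3←b0 b4←b3 b5←b0 b6←b3 b7←b0
Dom∩ at merges:
  b3: preds {b0,b1,b2}: {b0} ∩ {b0,b1} ∩ {b0,b1,b2} = {b0}; idom=b0
  b5: preds {b1,b4}: {b0,b1} ∩ {b0,b3,b4} = {b0}; idom=b0
  b6: preds {b3,b4}: {b0,b3} ∩ {b0,b3,b4} = {b0,b3}; idom=b3
  b7: preds {b5,b6}: {b0,b5} ∩ {b0,b3,b6} = {b0}; idom=b0

DF derivation:
  join b3 pred b0: · stop@b0
  join b3 pred b1: b1 stop@b0
  join b3 pred b2: b2→b1 stop@b0
  join b5 pred b1: b1 stop@b0
  join b5 pred b4: b4→b3 stop@b0
  join b6 pred b3: · stop@b3
  join b6 pred b4: b4 stop@b3
  join b7 pred b5: b5 stop@b0
  join b7 pred b6: b6→b3 stop@b0
  b0: DF=∅
  b1: DF={b3,b5}
  b2: DF={b3}
  b3: DF={b5,b7}
  b4: DF={b5,b6}
  b5: DF={b7}
  b6: DF={b7}
  b7: DF=∅

φ for g: defs {b0,b2,b4,b5,b7}
  DF⁺ = {b3,b5,b6,b7}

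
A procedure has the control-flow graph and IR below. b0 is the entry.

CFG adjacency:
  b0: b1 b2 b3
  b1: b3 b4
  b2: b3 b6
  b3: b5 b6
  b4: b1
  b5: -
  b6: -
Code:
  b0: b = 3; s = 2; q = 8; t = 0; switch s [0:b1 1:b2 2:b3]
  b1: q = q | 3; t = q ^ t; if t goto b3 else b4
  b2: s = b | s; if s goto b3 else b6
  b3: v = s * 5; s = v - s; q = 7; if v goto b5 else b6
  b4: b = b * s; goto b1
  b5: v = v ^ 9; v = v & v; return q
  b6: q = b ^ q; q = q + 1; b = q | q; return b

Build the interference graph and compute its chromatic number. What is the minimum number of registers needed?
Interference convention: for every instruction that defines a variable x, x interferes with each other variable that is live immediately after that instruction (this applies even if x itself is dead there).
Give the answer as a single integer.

def/use:
  b0: {b,q,s,t} / ∅
  b1: {q,t} / {q,t}
  b2: {s} / {b,s}
  b3: {q,s,v} / {s}
  b4: {b} / {b,s}
  b5: {v} / {q,v}
  b6: {b,q} / {b,q}

Live sets:
  b0 li=∅ lo={b,q,s,t}
  b1 li={b,q,s,t} lo={b,q,s,t}
  b2 li={b,q,s} lo={b,q,s}
  b3 li={b,s} lo={b,q,v}
  b4 li={b,q,s,t} lo={b,q,s,t}
  b5 li={q,v} lo=∅
  b6 li={b,q} lo=∅

Conflict graph:
  b↔{q,s,t,v}
  q↔{b,s,t,v}
  s↔{b,q,t,v}
  t↔{b,q,s}
  v↔{b,q,s}

Chromatic number:
  {b,q,s,t} pairwise interfere (4-clique) ⇒ χ ≥ 4
  4-colouring: c0={b}  c1={q}  c2={s}  c3={t,v}
  χ = 4

Answer: 4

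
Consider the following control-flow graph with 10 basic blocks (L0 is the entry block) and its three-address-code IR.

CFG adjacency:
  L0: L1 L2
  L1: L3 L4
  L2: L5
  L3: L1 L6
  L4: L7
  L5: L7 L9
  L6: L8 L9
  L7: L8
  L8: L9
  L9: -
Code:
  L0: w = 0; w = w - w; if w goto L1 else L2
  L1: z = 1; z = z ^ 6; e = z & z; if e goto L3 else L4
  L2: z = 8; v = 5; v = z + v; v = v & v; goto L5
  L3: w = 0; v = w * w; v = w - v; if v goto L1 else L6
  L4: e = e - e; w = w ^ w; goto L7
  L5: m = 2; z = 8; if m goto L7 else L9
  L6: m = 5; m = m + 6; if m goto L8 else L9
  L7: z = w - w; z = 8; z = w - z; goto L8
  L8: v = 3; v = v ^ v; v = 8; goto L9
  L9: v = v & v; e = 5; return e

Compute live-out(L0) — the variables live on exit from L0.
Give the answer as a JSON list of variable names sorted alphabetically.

Answer: ["w"]

Derivation:
def/use:
  L0: def={w} ue=∅
  L1: def={e,z} ue=∅
  L2: def={v,z} ue=∅
  L3: def={v,w} ue=∅
  L4: def={e,w} ue={e,w}
  L5: def={m,z} ue=∅
  L6: def={m} ue=∅
  L7: def={z} ue={w}
  L8: def={v} ue=∅
  L9: def={e,v} ue={v}

Live sets:
  L0: in=∅ out={w}
  L1: in={w} out={e,w}
  L2: in={w} out={v,w}
  L3: in=∅ out={v,w}
  L4: in={e,w} out={w}
  L5: in={v,w} out={v,w}
  L6: in={v} out={v}
  L7: in={w} out=∅
  L8: in=∅ out={v}
  L9: in={v} out=∅

live-out(L0) = ["w"]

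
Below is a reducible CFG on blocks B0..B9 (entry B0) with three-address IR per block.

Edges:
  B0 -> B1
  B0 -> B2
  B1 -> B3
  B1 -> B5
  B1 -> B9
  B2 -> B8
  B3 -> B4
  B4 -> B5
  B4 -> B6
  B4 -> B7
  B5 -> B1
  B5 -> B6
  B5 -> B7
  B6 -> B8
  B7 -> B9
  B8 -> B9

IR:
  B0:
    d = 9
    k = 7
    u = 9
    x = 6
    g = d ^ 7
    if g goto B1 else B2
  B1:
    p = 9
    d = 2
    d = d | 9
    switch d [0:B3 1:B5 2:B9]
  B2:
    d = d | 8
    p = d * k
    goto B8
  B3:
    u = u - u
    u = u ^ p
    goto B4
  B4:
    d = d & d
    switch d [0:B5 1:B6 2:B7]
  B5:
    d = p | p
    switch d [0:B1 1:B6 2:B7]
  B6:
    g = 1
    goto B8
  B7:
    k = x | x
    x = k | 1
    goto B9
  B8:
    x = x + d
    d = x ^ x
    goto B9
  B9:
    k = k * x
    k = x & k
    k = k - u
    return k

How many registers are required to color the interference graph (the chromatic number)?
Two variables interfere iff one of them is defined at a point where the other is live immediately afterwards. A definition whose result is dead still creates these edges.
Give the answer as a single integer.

Per-block:
  B0: {d,g,k,u,x} / ∅
  B1: {d,p} / ∅
  B2: {d,p} / {d,k}
  B3: {u} / {p,u}
  B4: {d} / {d}
  B5: {d} / {p}
  B6: {g} / ∅
  B7: {k,x} / {x}
  B8: {d,x} / {d,x}
  B9: {k} / {k,u,x}

Live sets:
  B0 li=∅ lo={d,k,u,x}
  B1 li={k,u,x} lo={d,k,p,u,x}
  B2 li={d,k,u,x} lo={d,k,u,x}
  B3 li={d,k,p,u,x} lo={d,k,p,u,x}
  B4 li={d,k,p,u,x} lo={d,k,p,u,x}
  B5 li={k,p,u,x} lo={d,k,u,x}
  B6 li={d,k,u,x} lo={d,k,u,x}
  B7 li={u,x} lo={k,u,x}
  B8 li={d,k,u,x} lo={k,u,x}
  B9 li={k,u,x} lo=∅

Conflict graph:
  d↔{g,k,p,u,x}
  g↔{d,k,u,x}
  k↔{d,g,p,u,x}
  p↔{d,k,u,x}
  u↔{d,g,k,p,x}
  x↔{d,g,k,p,u}

Chromatic number:
  clique {d,g,k,u,x} ⇒ need ≥ 5
  assign d→R0 g→R4 k→R1 p→R4 u→R2 x→R3 — no edge inside a register ⇒ χ ≤ 5
  χ = 5

Answer: 5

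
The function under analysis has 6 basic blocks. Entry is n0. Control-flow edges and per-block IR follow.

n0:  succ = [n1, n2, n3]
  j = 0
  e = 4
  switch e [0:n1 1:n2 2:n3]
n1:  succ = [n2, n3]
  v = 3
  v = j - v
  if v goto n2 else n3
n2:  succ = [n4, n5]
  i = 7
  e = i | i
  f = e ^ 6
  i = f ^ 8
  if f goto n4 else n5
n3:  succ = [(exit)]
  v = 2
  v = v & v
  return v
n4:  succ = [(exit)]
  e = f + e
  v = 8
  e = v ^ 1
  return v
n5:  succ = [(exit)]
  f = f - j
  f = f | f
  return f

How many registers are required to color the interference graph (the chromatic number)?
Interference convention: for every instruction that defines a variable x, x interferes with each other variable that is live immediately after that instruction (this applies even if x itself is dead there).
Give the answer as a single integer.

Answer: 4

Working:
Block summaries:
  n0: {e,j} / ∅
  n1: {v} / {j}
  n2: {e,f,i} / ∅
  n3: {v} / ∅
  n4: {e,v} / {e,f}
  n5: {f} / {f,j}

Liveness:
  n0 li=∅ lo={j}
  n1 li={j} lo={j}
  n2 li={j} lo={e,f,j}
  n3 li=∅ lo=∅
  n4 li={e,f} lo=∅
  n5 li={f,j} lo=∅

Conflict graph:
  e: {f,i,j,v}
  f: {e,i,j}
  i: {e,f,j}
  j: {e,f,i,v}
  v: {e,j}

Chromatic number:
  {e,f,i,j} pairwise interfere (4-clique) ⇒ χ ≥ 4
  assign e→R0 f→R2 i→R3 j→R1 v→R2 — no edge inside a register ⇒ χ ≤ 4
  χ = 4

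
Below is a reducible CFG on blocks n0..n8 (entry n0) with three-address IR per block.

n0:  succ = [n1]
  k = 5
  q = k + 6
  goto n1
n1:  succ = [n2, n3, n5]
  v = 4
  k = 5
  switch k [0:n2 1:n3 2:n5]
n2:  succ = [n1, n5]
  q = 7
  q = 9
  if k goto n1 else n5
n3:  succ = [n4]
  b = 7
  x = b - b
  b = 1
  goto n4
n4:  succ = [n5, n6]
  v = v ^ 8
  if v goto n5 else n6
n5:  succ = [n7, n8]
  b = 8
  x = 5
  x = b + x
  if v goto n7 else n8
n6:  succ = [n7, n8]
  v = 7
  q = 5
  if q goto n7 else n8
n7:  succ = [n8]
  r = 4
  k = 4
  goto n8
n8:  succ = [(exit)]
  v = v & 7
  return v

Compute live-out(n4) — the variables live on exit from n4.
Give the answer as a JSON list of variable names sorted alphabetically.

Per-block:
  n0: {k,q} / ∅
  n1: {k,v} / ∅
  n2: {q} / {k}
  n3: {b,x} / ∅
  n4: {v} / {v}
  n5: {b,x} / {v}
  n6: {q,v} / ∅
  n7: {k,r} / ∅
  n8: {v} / {v}

Live sets:
  n0 li=∅ lo=∅
  n1 li=∅ lo={k,v}
  n2 li={k,v} lo={v}
  n3 li={v} lo={v}
  n4 li={v} lo={v}
  n5 li={v} lo={v}
  n6 li=∅ lo={v}
  n7 li={v} lo={v}
  n8 li={v} lo=∅

live-out(n4) = ["v"]

Answer: ["v"]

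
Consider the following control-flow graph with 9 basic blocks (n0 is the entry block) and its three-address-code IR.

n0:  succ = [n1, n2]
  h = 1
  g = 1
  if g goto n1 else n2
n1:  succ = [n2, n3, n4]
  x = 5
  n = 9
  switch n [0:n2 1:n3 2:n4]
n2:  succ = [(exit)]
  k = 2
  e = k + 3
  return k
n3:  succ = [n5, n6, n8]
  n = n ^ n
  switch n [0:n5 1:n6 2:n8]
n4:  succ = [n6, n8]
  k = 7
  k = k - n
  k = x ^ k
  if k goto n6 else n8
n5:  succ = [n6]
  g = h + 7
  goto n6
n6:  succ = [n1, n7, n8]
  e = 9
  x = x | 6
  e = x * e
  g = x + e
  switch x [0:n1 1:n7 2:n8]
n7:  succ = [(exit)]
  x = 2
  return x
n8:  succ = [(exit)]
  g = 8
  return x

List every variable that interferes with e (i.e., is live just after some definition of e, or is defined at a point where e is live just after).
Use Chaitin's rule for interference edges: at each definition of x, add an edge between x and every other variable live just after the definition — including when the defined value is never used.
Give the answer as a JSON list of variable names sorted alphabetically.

Answer: ["h", "k", "x"]

Analysis:
Per-block:
  n0: {g,h} / ∅
  n1: {n,x} / ∅
  n2: {e,k} / ∅
  n3: {n} / {n}
  n4: {k} / {n,x}
  n5: {g} / {h}
  n6: {e,g,x} / {x}
  n7: {x} / ∅
  n8: {g} / {x}

Backward fixpoint:
  n0 li=∅ lo={h}
  n1 li={h} lo={h,n,x}
  n2 li=∅ lo=∅
  n3 li={h,n,x} lo={h,x}
  n4 li={h,n,x} lo={h,x}
  n5 li={h,x} lo={h,x}
  n6 li={h,x} lo={h,x}
  n7 li=∅ lo=∅
  n8 li={x} lo=∅

Interfere edges:
  e — {h,k,x}
  g — {h,x}
  h — {e,g,k,n,x}
  k — {e,h,n,x}
  n — {h,k,x}
  x — {e,g,h,k,n}

N(e) = ["h", "k", "x"]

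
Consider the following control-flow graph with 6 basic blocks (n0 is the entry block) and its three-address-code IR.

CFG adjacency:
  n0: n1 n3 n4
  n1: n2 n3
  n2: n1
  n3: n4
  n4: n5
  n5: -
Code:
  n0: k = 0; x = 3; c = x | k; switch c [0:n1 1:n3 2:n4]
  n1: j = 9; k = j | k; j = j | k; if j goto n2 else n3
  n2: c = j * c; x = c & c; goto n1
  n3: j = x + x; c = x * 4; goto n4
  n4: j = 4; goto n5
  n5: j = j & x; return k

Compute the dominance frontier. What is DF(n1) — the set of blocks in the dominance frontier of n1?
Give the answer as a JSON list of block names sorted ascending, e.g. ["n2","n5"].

Answer: ["n1", "n3"]

Working:
idom tree: n1←n0 n2←n1 n3←n0 n4←n0 n5←n4
Dom∩ at merges:
  n1: preds {n0,n2}: {n0} ∩ {n0,n1,n2} = {n0}; idom=n0
  n3: preds {n0,n1}: {n0} ∩ {n0,n1} = {n0}; idom=n0
  n4: preds {n0,n3}: {n0} ∩ {n0,n3} = {n0}; idom=n0

Frontier:
  join n1 pred n0: · stop@n0
  join n1 pred n2: n2→n1 stop@n0
  join n3 pred n0: · stop@n0
  join n3 pred n1: n1 stop@n0
  join n4 pred n0: · stop@n0
  join n4 pred n3: n3 stop@n0
  DF(n0)=∅
  DF(n1)={n1,n3}
  DF(n2)={n1}
  DF(n3)={n4}
  DF(n4)=∅
  DF(n5)=∅

DF(n1) = ["n1", "n3"]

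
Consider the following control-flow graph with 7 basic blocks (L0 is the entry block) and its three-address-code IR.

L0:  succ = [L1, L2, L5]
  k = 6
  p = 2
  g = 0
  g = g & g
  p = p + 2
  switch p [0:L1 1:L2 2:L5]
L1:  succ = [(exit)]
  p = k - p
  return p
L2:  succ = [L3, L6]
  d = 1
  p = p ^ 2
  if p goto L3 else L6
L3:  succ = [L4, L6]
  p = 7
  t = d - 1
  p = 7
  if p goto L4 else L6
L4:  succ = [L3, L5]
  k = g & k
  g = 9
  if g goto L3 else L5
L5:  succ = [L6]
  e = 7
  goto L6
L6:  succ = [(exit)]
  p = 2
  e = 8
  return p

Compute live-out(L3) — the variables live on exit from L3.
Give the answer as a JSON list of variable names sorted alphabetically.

Answer: ["d", "g", "k"]

Working:
Block summaries:
  L0 def {g,k,p} use ∅
  L1 def {p} use {k,p}
  L2 def {d,p} use {p}
  L3 def {p,t} use {d}
  L4 def {g,k} use {g,k}
  L5 def {e} use ∅
  L6 def {e,p} use ∅

Live sets:
  live L0: ∅→{g,k,p}
  live L1: {k,p}→∅
  live L2: {g,k,p}→{d,g,k}
  live L3: {d,g,k}→{d,g,k}
  live L4: {d,g,k}→{d,g,k}
  live L5: ∅→∅
  live L6: ∅→∅

live-out(L3) = ["d", "g", "k"]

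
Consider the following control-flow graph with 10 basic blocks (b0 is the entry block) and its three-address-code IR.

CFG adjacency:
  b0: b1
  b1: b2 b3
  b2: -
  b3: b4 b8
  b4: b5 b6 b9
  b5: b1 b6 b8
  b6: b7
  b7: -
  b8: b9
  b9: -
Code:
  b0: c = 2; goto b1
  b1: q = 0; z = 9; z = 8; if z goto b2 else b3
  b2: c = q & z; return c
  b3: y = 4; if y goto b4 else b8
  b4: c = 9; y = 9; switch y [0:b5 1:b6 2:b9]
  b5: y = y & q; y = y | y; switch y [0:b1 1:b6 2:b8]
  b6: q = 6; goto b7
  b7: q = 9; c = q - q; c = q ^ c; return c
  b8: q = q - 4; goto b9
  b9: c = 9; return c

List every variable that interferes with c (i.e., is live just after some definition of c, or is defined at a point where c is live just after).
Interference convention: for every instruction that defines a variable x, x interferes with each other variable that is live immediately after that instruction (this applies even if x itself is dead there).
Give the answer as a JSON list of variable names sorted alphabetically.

Answer: ["q"]

Analysis:
def/use:
  b0: {c} / ∅
  b1: {q,z} / ∅
  b2: {c} / {q,z}
  b3: {y} / ∅
  b4: {c,y} / ∅
  b5: {y} / {q,y}
  b6: {q} / ∅
  b7: {c,q} / ∅
  b8: {q} / {q}
  b9: {c} / ∅

Live sets:
  b0 li=∅ lo=∅
  b1 li=∅ lo={q,z}
  b2 li={q,z} lo=∅
  b3 li={q} lo={q}
  b4 li={q} lo={q,y}
  b5 li={q,y} lo={q}
  b6 li=∅ lo=∅
  b7 li=∅ lo=∅
  b8 li={q} lo=∅
  b9 li=∅ lo=∅

Interference:
  c: {q}
  q: {c,y,z}
  y: {q}
  z: {q}

N(c) = ["q"]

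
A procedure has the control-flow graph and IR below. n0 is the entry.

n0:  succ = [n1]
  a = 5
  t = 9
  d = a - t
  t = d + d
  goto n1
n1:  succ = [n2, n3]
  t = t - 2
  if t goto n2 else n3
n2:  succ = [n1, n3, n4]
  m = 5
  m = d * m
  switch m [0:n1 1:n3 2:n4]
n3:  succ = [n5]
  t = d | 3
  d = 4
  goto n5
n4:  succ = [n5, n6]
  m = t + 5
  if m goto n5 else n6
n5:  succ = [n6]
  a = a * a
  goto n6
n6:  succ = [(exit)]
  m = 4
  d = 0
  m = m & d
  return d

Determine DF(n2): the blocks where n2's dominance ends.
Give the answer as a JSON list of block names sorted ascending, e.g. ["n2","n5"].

idom tree: n1←n0 n2←n1 n3←n1 n4←n2 n5←n1 n6←n1
Dom at joins:
  n1: preds {n0,n2}: {n0} ∩ {n0,n1,n2} = {n0}; idom=n0
  n3: preds {n1,n2}: {n0,n1} ∩ {n0,n1,n2} = {n0,n1}; idom=n1
  n5: preds {n3,n4}: {n0,n1,n3} ∩ {n0,n1,n2,n4} = {n0,n1}; idom=n1
  n6: preds {n4,n5}: {n0,n1,n2,n4} ∩ {n0,n1,n5} = {n0,n1}; idom=n1

DF walk-up:
  join n1 pred n0: · stop@n0
  join n1 pred n2: n2→n1 stop@n0
  join n3 pred n1: · stop@n1
  join n3 pred n2: n2 stop@n1
  join n5 pred n3: n3 stop@n1
  join n5 pred n4: n4→n2 stop@n1
  join n6 pred n4: n4→n2 stop@n1
  join n6 pred n5: n5 stop@n1
  n0 → ∅
  n1 → {n1}
  n2 → {n1,n3,n5,n6}
  n3 → {n5}
  n4 → {n5,n6}
  n5 → {n6}
  n6 → ∅

DF(n2) = ["n1", "n3", "n5", "n6"]

Answer: ["n1", "n3", "n5", "n6"]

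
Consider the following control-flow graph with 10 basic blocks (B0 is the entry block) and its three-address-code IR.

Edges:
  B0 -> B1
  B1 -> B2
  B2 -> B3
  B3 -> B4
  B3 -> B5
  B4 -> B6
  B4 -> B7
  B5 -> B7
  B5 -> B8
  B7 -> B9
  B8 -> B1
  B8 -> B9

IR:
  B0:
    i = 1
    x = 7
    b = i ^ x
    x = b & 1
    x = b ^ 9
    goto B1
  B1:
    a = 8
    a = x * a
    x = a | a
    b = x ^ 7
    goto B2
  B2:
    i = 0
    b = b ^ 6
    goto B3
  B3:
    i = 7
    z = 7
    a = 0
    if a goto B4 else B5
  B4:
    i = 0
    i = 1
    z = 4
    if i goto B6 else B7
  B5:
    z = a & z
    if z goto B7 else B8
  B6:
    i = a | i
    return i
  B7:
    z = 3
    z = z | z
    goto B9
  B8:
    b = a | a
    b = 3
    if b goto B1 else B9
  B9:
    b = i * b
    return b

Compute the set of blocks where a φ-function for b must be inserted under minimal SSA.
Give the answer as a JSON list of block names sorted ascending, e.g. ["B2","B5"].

idom tree: B1←B0 B2←B1 B3←B2 B4←B3 B5←B3 B6←B4 B7←B3 B8←B5 B9←B3
Dom at joins:
  B1: preds {B0,B8}: {B0} ∩ {B0,B1,B2,B3,B5,B8} = {B0}; idom=B0
  B7: preds {B4,B5}: {B0,B1,B2,B3,B4} ∩ {B0,B1,B2,B3,B5} = {B0,B1,B2,B3}; idom=B3
  B9: preds {B7,B8}: {B0,B1,B2,B3,B7} ∩ {B0,B1,B2,B3,B5,B8} = {B0,B1,B2,B3}; idom=B3

DF derivation:
  join B1 pred B0: · stop@B0
  join B1 pred B8: B8→B5→B3→B2→B1 stop@B0
  join B7 pred B4: B4 stop@B3
  join B7 pred B5: B5 stop@B3
  join B9 pred B7: B7 stop@B3
  join B9 pred B8: B8→B5 stop@B3
  B0 → ∅
  B1 → {B1}
  B2 → {B1}
  B3 → {B1}
  B4 → {B7}
  B5 → {B1,B7,B9}
  B6 → ∅
  B7 → {B9}
  B8 → {B1,B9}
  B9 → ∅

φ for b: defs {B0,B1,B2,B8,B9}
  DF⁺ = {B1,B9}

Answer: ["B1", "B9"]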